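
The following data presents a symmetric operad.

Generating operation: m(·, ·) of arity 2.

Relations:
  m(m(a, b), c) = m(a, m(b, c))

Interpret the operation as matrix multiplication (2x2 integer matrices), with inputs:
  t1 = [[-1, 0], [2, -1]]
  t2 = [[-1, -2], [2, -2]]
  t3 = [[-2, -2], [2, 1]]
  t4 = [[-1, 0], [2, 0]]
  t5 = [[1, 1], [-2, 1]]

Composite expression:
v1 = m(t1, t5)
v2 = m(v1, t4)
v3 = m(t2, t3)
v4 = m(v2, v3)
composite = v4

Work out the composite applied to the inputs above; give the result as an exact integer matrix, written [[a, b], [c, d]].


m(t1, t5) = [[-1, -1], [4, 1]]
m(m(t1, t5), t4) = [[-1, 0], [-2, 0]]
m(t2, t3) = [[-2, 0], [-8, -6]]
m(m(m(t1, t5), t4), m(t2, t3)) = [[2, 0], [4, 0]]

[[2, 0], [4, 0]]


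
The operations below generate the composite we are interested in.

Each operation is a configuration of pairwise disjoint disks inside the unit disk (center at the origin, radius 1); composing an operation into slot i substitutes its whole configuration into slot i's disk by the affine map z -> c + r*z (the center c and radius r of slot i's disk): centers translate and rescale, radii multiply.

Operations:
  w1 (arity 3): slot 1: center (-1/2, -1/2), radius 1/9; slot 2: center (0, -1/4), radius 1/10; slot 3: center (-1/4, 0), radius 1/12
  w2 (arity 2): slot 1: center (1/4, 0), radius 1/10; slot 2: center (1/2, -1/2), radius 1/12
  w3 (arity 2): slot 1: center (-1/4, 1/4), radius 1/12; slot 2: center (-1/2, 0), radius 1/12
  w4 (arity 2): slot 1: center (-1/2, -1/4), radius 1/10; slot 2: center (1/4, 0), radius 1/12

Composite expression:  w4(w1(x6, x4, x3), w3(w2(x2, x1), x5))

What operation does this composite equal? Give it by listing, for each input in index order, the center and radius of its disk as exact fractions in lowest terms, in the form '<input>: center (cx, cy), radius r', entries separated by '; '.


x1: center (67/288, 5/288), radius 1/1728; x2: center (133/576, 1/48), radius 1/1440; x3: center (-21/40, -1/4), radius 1/120; x4: center (-1/2, -11/40), radius 1/100; x5: center (5/24, 0), radius 1/144; x6: center (-11/20, -3/10), radius 1/90


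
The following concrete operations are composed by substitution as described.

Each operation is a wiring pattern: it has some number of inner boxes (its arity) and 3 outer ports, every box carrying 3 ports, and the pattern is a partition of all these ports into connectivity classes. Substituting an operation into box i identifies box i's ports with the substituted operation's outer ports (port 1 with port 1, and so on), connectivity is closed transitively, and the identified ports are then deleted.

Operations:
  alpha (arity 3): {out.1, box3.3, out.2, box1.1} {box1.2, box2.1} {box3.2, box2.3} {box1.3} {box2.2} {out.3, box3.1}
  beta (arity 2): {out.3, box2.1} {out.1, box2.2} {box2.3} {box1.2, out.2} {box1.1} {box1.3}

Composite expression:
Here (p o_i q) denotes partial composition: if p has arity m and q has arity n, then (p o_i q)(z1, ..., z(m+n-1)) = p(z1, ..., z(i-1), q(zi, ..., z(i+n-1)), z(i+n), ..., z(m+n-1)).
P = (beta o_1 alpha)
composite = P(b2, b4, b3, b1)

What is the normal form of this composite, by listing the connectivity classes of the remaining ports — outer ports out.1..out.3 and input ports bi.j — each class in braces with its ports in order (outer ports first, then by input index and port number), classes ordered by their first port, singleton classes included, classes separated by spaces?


{out.1, b1.2} {out.2, b2.1, b3.3} {out.3, b1.1} {b1.3} {b2.2, b4.1} {b2.3} {b3.1} {b3.2, b4.3} {b4.2}

Substituting into beta glues patterns; closure does the rest.
after alpha, the pattern on (b2, b4, b3) reads {out.1, out.2, b2.1, b3.3} {out.3, b3.1} {b2.2, b4.1} {b2.3} {b3.2, b4.3} {b4.2} (out.j = its outer ports)
after beta, the pattern on (b2, b4, b3, b1) reads {out.1, b1.2} {out.2, b2.1, b3.3} {out.3, b1.1} {b1.3} {b2.2, b4.1} {b2.3} {b3.1} {b3.2, b4.3} {b4.2} (out.j = its outer ports)


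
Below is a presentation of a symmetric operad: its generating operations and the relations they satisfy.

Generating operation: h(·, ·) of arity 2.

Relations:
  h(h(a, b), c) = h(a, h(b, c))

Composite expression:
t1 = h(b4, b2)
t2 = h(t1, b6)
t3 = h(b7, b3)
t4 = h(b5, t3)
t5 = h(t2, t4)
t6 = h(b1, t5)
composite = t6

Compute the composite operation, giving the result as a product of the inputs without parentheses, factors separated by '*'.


b1 * b4 * b2 * b6 * b5 * b7 * b3

The h-tree's shape is irrelevant; the b-reading-order decides.
h(b4, b2) linearizes to b4 * b2
h(h(b4, b2), b6) linearizes to b4 * b2 * b6
h(b7, b3) linearizes to b7 * b3
h(b5, h(b7, b3)) linearizes to b5 * b7 * b3
h(h(h(b4, b2), b6), h(b5, h(b7, b3))) linearizes to b4 * b2 * b6 * b5 * b7 * b3
h(b1, h(h(h(b4, b2), b6), h(b5, h(b7, b3)))) linearizes to b1 * b4 * b2 * b6 * b5 * b7 * b3


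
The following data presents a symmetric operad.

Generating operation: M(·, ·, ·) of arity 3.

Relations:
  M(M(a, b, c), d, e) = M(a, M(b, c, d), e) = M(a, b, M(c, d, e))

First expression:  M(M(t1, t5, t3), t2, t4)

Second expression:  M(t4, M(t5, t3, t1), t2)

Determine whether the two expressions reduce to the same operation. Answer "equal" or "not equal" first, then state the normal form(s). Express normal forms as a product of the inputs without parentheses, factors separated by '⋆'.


The first expression reduces to t1 ⋆ t5 ⋆ t3 ⋆ t2 ⋆ t4
The second expression reduces to t4 ⋆ t5 ⋆ t3 ⋆ t1 ⋆ t2
The normal forms differ: not equal.

not equal; first: t1 ⋆ t5 ⋆ t3 ⋆ t2 ⋆ t4; second: t4 ⋆ t5 ⋆ t3 ⋆ t1 ⋆ t2


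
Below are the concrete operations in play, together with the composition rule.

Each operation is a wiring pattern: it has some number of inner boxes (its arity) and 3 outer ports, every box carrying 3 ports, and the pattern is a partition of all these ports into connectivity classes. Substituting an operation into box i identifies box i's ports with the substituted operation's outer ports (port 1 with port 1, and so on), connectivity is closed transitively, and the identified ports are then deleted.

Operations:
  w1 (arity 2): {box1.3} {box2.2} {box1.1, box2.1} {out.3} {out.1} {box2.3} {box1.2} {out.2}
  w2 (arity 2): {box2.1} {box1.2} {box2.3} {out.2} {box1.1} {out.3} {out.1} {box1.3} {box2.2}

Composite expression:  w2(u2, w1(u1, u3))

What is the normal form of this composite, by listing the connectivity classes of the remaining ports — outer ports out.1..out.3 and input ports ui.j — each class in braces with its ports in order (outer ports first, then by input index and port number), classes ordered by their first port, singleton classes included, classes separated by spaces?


Treat the ports identified at w2 as solder joints: merge, then drop.
w1 over (u1, u3) gives {out.1} {out.2} {out.3} {u1.1, u3.1} {u1.2} {u1.3} {u3.2} {u3.3}, out.j being that stage's outer ports
w2 over (u2, u1, u3) gives {out.1} {out.2} {out.3} {u1.1, u3.1} {u1.2} {u1.3} {u2.1} {u2.2} {u2.3} {u3.2} {u3.3}, out.j being that stage's outer ports

{out.1} {out.2} {out.3} {u1.1, u3.1} {u1.2} {u1.3} {u2.1} {u2.2} {u2.3} {u3.2} {u3.3}


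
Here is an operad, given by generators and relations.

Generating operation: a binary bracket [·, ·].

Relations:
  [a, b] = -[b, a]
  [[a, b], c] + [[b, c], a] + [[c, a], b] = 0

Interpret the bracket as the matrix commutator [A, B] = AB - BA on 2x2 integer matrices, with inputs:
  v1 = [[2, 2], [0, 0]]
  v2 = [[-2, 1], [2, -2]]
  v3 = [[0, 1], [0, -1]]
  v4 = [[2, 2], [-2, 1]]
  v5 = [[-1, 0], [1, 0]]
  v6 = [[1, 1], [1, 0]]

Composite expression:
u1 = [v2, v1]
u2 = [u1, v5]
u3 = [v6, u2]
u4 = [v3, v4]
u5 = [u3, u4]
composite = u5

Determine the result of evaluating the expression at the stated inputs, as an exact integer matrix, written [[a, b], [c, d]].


[[12, 20], [8, -12]]


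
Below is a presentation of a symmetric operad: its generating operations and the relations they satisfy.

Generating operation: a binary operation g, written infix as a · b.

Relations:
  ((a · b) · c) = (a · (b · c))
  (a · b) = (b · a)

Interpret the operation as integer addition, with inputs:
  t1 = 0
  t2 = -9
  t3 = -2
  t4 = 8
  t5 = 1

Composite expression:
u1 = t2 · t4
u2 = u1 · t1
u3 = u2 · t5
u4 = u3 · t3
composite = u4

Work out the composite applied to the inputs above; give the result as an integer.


(t2 · t4) = -1
((t2 · t4) · t1) = -1
(((t2 · t4) · t1) · t5) = 0
((((t2 · t4) · t1) · t5) · t3) = -2

-2


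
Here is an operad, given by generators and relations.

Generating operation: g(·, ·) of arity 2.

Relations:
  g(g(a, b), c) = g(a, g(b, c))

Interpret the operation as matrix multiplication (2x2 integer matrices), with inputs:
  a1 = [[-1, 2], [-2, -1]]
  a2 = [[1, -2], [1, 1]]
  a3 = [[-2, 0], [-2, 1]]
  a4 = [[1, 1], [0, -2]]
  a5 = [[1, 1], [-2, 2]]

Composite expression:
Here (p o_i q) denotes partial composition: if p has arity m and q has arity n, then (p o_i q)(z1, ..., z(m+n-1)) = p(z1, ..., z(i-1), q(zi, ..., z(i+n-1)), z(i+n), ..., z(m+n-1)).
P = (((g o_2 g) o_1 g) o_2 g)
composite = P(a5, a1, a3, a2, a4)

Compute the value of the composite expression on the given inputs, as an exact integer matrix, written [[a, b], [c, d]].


[[5, 19], [10, 86]]

g(a1, a3) = [[-2, 2], [6, -1]]
g(a5, g(a1, a3)) = [[4, 1], [16, -6]]
g(a2, a4) = [[1, 5], [1, -1]]
g(g(a5, g(a1, a3)), g(a2, a4)) = [[5, 19], [10, 86]]


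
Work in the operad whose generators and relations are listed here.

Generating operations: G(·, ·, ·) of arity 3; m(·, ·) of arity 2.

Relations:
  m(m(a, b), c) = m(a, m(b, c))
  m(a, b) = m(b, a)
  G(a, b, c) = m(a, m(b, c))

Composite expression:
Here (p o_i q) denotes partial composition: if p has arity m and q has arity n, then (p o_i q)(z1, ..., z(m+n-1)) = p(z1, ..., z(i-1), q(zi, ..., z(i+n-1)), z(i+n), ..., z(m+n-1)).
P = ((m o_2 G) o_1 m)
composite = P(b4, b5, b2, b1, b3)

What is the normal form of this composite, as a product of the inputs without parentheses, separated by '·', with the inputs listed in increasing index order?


b1 · b2 · b3 · b4 · b5


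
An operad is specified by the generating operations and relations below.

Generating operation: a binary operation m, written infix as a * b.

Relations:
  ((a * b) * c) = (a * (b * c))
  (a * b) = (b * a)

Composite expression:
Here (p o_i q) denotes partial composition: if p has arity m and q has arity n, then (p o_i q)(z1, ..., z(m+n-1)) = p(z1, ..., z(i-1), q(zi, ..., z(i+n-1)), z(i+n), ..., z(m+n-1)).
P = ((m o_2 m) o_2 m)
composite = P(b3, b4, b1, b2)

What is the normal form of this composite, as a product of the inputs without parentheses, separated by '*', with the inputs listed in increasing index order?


b1 * b2 * b3 * b4

Shape and order are irrelevant to m; the b-input set decides.
(b4 * b1) unparenthesizes to b4 * b1
((b4 * b1) * b2) unparenthesizes to b4 * b1 * b2
(b3 * ((b4 * b1) * b2)) unparenthesizes to b3 * b4 * b1 * b2
reordering the factors by index: b1 * b2 * b3 * b4


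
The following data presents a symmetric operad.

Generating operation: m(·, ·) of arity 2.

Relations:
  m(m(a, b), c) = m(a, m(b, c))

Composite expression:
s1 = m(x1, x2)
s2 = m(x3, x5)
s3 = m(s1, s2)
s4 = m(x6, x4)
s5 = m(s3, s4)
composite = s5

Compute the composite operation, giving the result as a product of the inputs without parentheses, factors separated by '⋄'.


x1 ⋄ x2 ⋄ x3 ⋄ x5 ⋄ x6 ⋄ x4

Under associativity of m, the answer is the x's in reading order.
m(x1, x2) linearizes to x1 ⋄ x2
m(x3, x5) linearizes to x3 ⋄ x5
m(m(x1, x2), m(x3, x5)) linearizes to x1 ⋄ x2 ⋄ x3 ⋄ x5
m(x6, x4) linearizes to x6 ⋄ x4
m(m(m(x1, x2), m(x3, x5)), m(x6, x4)) linearizes to x1 ⋄ x2 ⋄ x3 ⋄ x5 ⋄ x6 ⋄ x4


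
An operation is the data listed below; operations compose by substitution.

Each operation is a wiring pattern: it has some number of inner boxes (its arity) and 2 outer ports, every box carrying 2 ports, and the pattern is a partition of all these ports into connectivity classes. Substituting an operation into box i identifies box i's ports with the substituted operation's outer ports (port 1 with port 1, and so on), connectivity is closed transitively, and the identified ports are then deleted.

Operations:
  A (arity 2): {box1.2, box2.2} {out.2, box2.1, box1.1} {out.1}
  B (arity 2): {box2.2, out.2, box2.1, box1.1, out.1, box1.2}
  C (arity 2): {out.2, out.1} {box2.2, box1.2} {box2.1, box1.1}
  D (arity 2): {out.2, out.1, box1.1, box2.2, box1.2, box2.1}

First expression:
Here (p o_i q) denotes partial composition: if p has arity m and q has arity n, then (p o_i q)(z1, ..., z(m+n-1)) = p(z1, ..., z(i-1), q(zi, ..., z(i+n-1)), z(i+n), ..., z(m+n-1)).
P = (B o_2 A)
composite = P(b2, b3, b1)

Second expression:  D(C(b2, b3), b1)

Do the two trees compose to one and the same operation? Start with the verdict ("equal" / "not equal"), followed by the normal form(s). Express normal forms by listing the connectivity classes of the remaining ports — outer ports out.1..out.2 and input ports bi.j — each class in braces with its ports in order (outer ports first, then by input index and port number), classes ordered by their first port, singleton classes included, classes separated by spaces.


not equal; the first gives {out.1, out.2, b1.1, b2.1, b2.2, b3.1} {b1.2, b3.2} and the second {out.1, out.2, b1.1, b1.2} {b2.1, b3.1} {b2.2, b3.2}

In normal form, the first expression is {out.1, out.2, b1.1, b2.1, b2.2, b3.1} {b1.2, b3.2}
In normal form, the second expression is {out.1, out.2, b1.1, b1.2} {b2.1, b3.1} {b2.2, b3.2}
Different reductions; not equal.


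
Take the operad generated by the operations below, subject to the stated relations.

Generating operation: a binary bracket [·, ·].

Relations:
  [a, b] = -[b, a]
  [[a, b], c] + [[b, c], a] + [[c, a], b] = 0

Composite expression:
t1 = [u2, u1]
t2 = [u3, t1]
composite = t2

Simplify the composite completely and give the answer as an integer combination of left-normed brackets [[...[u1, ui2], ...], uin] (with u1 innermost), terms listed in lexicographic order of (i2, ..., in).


[[u1, u2], u3]


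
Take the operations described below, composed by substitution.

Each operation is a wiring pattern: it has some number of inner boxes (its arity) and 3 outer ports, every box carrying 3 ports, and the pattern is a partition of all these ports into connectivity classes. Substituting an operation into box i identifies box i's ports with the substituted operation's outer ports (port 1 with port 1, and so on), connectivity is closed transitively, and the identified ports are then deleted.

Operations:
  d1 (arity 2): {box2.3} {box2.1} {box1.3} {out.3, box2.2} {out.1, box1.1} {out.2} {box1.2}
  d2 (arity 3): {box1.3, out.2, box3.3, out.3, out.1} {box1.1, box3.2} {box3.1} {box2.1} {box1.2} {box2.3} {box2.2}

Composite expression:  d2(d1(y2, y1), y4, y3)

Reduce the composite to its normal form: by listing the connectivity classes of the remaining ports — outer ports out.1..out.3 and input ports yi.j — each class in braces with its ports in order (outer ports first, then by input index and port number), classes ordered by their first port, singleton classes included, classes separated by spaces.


{out.1, out.2, out.3, y1.2, y3.3} {y1.1} {y1.3} {y2.1, y3.2} {y2.2} {y2.3} {y3.1} {y4.1} {y4.2} {y4.3}

Connectivity passes through glued d2-boundaries; trace each wire chain.
composing d1 on (y2, y1), with out.j its own outer ports: {out.1, y2.1} {out.2} {out.3, y1.2} {y1.1} {y1.3} {y2.2} {y2.3}
composing d2 on (y2, y1, y4, y3), with out.j its own outer ports: {out.1, out.2, out.3, y1.2, y3.3} {y1.1} {y1.3} {y2.1, y3.2} {y2.2} {y2.3} {y3.1} {y4.1} {y4.2} {y4.3}


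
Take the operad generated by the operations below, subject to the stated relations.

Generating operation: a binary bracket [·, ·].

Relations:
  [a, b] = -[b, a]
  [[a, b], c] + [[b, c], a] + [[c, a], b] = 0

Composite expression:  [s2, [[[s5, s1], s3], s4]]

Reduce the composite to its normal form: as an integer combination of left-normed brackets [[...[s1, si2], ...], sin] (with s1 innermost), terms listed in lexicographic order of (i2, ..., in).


Left-normed coefficients sit on the s1-initial expansion words.
Composite bracket: [s2, [[[s5, s1], s3], s4]]
Under [a, b] = ab - ba we get 16 signed associative words (2^4 = 16).
The s1-initial words carry the normal form:
  from s1s5s3s4s2, sign +1: term +[[[[s1, s5], s3], s4], s2]

[[[[s1, s5], s3], s4], s2]


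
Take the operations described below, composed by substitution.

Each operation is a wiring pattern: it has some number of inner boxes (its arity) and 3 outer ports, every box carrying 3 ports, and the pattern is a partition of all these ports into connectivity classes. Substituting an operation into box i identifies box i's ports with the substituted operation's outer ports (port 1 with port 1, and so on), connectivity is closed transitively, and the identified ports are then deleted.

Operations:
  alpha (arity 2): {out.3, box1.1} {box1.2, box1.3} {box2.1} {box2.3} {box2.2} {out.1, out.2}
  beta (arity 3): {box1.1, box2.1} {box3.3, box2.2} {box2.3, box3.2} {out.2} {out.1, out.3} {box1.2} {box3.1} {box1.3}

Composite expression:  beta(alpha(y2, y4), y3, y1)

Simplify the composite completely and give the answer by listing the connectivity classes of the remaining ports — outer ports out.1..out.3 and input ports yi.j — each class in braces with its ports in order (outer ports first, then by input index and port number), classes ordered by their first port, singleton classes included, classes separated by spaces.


Substituting into beta glues patterns; closure does the rest.
alpha over (y2, y4) gives {out.1, out.2} {out.3, y2.1} {y2.2, y2.3} {y4.1} {y4.2} {y4.3}, out.j being that stage's outer ports
beta over (y2, y4, y3, y1) gives {out.1, out.3} {out.2} {y1.1} {y1.2, y3.3} {y1.3, y3.2} {y2.1} {y2.2, y2.3} {y3.1} {y4.1} {y4.2} {y4.3}, out.j being that stage's outer ports

{out.1, out.3} {out.2} {y1.1} {y1.2, y3.3} {y1.3, y3.2} {y2.1} {y2.2, y2.3} {y3.1} {y4.1} {y4.2} {y4.3}


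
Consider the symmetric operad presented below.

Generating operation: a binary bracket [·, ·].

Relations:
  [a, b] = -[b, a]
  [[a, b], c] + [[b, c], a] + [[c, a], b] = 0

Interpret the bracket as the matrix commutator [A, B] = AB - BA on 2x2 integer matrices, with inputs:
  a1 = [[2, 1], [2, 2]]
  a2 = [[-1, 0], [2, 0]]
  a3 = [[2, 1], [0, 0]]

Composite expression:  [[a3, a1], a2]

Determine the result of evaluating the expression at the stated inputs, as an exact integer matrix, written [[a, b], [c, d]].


[a3, a1] = [[2, 2], [-4, -2]]
[[a3, a1], a2] = [[4, 2], [-4, -4]]

[[4, 2], [-4, -4]]


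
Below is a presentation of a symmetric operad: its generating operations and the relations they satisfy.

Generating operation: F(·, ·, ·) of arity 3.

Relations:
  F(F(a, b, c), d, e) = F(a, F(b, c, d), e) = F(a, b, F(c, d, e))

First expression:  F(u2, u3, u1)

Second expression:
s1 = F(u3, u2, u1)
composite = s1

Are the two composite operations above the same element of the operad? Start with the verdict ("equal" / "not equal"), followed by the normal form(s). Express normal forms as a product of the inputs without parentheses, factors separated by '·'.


not equal — first u2 · u3 · u1, second u3 · u2 · u1

Reducing the first expression gives u2 · u3 · u1
Reducing the second expression gives u3 · u2 · u1
The normal forms differ: not equal.


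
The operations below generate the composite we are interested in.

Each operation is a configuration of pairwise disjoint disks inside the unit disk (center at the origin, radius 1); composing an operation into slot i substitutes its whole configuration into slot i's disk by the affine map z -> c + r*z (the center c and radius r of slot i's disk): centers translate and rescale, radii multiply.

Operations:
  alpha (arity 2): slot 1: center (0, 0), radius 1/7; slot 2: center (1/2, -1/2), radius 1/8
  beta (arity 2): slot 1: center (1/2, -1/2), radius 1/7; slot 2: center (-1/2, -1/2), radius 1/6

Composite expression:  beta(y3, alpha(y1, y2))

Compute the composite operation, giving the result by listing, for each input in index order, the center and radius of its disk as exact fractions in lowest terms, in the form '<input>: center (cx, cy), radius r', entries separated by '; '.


y1: center (-1/2, -1/2), radius 1/42; y2: center (-5/12, -7/12), radius 1/48; y3: center (1/2, -1/2), radius 1/7

Only the slot chain above each y matters under beta; compose those maps.
for y3, the 1-step affine chain lands on center (1/2, -1/2), radius 1/7
for y1, the 2-step affine chain lands on center (-1/2, -1/2), radius 1/42
for y2, the 2-step affine chain lands on center (-5/12, -7/12), radius 1/48


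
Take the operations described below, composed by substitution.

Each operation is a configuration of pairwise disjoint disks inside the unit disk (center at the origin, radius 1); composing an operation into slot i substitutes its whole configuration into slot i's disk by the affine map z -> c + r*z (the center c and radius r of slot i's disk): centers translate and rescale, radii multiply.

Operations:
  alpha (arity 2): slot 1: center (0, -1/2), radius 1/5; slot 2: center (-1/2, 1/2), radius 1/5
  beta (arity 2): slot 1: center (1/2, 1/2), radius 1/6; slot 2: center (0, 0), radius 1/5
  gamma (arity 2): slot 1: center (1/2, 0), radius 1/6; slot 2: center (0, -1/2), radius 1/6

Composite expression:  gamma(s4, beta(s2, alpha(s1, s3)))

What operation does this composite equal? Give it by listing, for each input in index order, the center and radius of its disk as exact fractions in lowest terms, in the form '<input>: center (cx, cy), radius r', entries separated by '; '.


Follow each s-input down from gamma: c' goes to c + r*c', radius to r*r'.
s4: after 1 affine step, its disk has center (1/2, 0), radius 1/6
s2: after 2 affine steps, its disk has center (1/12, -5/12), radius 1/36
s1: after 3 affine steps, its disk has center (0, -31/60), radius 1/150
s3: after 3 affine steps, its disk has center (-1/60, -29/60), radius 1/150

s1: center (0, -31/60), radius 1/150; s2: center (1/12, -5/12), radius 1/36; s3: center (-1/60, -29/60), radius 1/150; s4: center (1/2, 0), radius 1/6


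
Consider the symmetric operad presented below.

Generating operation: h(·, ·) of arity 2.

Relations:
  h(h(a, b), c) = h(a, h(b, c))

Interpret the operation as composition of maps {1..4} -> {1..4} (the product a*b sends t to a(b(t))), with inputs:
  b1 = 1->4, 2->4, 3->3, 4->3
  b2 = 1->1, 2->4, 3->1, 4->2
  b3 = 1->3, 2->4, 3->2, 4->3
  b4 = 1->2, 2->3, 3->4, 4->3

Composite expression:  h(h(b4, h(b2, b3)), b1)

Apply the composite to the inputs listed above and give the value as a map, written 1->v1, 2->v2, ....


1->2, 2->2, 3->3, 4->3

h(b2, b3) = 1->1, 2->2, 3->4, 4->1
h(b4, h(b2, b3)) = 1->2, 2->3, 3->3, 4->2
h(h(b4, h(b2, b3)), b1) = 1->2, 2->2, 3->3, 4->3


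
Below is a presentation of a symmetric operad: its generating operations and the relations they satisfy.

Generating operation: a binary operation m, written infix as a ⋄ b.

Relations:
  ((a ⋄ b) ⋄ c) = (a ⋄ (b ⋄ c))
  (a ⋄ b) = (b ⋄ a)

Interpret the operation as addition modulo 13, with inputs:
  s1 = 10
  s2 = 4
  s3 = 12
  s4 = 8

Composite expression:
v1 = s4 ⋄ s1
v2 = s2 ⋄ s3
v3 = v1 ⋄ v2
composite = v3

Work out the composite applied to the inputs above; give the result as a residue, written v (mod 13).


8 (mod 13)

(s4 ⋄ s1) = 5
(s2 ⋄ s3) = 3
((s4 ⋄ s1) ⋄ (s2 ⋄ s3)) = 8


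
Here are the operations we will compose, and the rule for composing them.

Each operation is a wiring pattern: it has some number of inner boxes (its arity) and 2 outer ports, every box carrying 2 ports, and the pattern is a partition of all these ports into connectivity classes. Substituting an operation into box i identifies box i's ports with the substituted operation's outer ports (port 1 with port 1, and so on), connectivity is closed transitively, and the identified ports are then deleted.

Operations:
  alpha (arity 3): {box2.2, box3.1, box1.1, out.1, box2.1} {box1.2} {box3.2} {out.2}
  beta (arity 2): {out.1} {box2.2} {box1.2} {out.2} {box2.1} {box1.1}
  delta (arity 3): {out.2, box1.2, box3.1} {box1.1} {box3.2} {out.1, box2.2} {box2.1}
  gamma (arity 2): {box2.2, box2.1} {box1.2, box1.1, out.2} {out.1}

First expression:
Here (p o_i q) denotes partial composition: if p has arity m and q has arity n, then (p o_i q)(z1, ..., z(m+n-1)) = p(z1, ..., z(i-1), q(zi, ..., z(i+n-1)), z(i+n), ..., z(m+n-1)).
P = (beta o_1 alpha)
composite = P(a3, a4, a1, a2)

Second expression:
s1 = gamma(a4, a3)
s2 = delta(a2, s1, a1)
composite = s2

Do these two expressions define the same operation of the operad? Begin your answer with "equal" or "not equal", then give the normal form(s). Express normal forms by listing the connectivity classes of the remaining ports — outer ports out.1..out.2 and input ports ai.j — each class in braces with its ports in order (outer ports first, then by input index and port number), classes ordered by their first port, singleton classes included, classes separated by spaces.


The first expression reduces to {out.1} {out.2} {a1.1, a3.1, a4.1, a4.2} {a1.2} {a2.1} {a2.2} {a3.2}
The second expression reduces to {out.1, a4.1, a4.2} {out.2, a1.1, a2.2} {a1.2} {a2.1} {a3.1, a3.2}
Distinct normal forms: not equal.

not equal — first {out.1} {out.2} {a1.1, a3.1, a4.1, a4.2} {a1.2} {a2.1} {a2.2} {a3.2}, second {out.1, a4.1, a4.2} {out.2, a1.1, a2.2} {a1.2} {a2.1} {a3.1, a3.2}


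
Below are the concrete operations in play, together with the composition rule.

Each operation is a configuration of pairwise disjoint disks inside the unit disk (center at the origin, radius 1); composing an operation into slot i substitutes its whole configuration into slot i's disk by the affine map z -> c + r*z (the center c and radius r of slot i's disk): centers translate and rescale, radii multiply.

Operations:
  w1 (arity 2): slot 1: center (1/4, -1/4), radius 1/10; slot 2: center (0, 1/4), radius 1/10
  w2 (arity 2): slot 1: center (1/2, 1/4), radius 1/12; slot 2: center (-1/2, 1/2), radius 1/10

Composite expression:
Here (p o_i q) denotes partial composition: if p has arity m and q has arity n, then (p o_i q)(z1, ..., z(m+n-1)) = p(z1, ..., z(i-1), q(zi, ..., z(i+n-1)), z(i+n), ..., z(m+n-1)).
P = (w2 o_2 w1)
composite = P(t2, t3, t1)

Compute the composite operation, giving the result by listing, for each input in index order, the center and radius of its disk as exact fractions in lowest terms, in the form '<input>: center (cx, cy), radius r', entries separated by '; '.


t1: center (-1/2, 21/40), radius 1/100; t2: center (1/2, 1/4), radius 1/12; t3: center (-19/40, 19/40), radius 1/100

Follow each t-input down from w2: c' goes to c + r*c', radius to r*r'.
for t2, the 1-step affine chain lands on center (1/2, 1/4), radius 1/12
for t3, the 2-step affine chain lands on center (-19/40, 19/40), radius 1/100
for t1, the 2-step affine chain lands on center (-1/2, 21/40), radius 1/100


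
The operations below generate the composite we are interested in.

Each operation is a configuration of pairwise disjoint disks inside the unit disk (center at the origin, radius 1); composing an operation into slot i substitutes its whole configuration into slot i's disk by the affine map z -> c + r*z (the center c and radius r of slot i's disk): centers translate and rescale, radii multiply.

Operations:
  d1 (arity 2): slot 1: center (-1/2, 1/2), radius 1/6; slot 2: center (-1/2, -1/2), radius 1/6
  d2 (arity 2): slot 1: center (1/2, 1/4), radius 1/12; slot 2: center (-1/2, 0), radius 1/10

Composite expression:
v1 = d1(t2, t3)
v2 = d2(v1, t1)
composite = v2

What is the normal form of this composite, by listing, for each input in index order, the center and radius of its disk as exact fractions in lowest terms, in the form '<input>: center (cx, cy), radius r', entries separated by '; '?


t1: center (-1/2, 0), radius 1/10; t2: center (11/24, 7/24), radius 1/72; t3: center (11/24, 5/24), radius 1/72

Nesting under d2 composes maps z -> c + r*z down each t-path.
t2 passes through 2 substitutions, ending at center (11/24, 7/24), radius 1/72
t3 passes through 2 substitutions, ending at center (11/24, 5/24), radius 1/72
t1 passes through 1 substitution, ending at center (-1/2, 0), radius 1/10


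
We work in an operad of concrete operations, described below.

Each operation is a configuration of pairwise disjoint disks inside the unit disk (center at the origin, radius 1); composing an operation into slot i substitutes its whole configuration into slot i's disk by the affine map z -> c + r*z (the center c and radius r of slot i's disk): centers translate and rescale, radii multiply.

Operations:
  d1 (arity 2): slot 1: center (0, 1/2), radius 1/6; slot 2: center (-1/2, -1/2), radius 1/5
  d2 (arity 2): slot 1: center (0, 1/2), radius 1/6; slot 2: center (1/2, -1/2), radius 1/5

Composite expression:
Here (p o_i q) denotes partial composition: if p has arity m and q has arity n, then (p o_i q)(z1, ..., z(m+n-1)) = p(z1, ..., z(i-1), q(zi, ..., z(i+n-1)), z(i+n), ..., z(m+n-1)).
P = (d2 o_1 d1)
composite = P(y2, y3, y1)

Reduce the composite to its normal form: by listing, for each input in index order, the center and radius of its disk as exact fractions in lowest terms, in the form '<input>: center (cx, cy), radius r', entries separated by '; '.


Affine substitution under d2: radii multiply and y-centers shift.
for y2, the 2-step affine chain lands on center (0, 7/12), radius 1/36
for y3, the 2-step affine chain lands on center (-1/12, 5/12), radius 1/30
for y1, the 1-step affine chain lands on center (1/2, -1/2), radius 1/5

y1: center (1/2, -1/2), radius 1/5; y2: center (0, 7/12), radius 1/36; y3: center (-1/12, 5/12), radius 1/30


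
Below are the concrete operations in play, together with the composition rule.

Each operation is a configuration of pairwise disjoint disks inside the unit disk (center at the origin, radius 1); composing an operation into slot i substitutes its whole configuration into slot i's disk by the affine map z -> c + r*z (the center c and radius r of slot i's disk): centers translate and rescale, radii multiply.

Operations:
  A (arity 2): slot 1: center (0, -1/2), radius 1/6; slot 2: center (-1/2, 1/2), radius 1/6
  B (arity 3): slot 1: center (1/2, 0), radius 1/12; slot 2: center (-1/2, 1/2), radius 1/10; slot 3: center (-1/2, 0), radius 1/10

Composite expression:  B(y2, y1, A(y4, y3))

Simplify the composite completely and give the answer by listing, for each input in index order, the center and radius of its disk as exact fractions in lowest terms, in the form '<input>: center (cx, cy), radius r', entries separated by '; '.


Follow each y-input down from B: c' goes to c + r*c', radius to r*r'.
y2: after 1 affine step, its disk has center (1/2, 0), radius 1/12
y1: after 1 affine step, its disk has center (-1/2, 1/2), radius 1/10
y4: after 2 affine steps, its disk has center (-1/2, -1/20), radius 1/60
y3: after 2 affine steps, its disk has center (-11/20, 1/20), radius 1/60

y1: center (-1/2, 1/2), radius 1/10; y2: center (1/2, 0), radius 1/12; y3: center (-11/20, 1/20), radius 1/60; y4: center (-1/2, -1/20), radius 1/60


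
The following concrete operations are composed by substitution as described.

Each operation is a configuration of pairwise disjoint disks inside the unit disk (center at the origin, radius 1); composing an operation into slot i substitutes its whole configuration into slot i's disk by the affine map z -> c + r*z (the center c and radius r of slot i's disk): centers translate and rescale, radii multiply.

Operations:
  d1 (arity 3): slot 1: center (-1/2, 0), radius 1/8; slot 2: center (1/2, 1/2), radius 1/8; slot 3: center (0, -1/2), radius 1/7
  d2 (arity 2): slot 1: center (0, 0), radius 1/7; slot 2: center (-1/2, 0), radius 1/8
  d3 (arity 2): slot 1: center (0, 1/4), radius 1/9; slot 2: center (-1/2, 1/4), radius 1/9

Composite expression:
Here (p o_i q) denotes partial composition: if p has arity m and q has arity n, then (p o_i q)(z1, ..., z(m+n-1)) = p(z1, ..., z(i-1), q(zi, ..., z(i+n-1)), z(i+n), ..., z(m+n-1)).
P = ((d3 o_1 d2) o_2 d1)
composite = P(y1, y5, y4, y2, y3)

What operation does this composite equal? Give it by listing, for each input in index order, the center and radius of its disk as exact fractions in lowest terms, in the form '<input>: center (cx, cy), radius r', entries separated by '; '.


y1: center (0, 1/4), radius 1/63; y2: center (-1/18, 35/144), radius 1/504; y3: center (-1/2, 1/4), radius 1/9; y4: center (-7/144, 37/144), radius 1/576; y5: center (-1/16, 1/4), radius 1/576

Follow each y-input down from d3: c' goes to c + r*c', radius to r*r'.
tracing y1 down its 2-map path: center (0, 1/4), radius 1/63
tracing y5 down its 3-map path: center (-1/16, 1/4), radius 1/576
tracing y4 down its 3-map path: center (-7/144, 37/144), radius 1/576
tracing y2 down its 3-map path: center (-1/18, 35/144), radius 1/504
tracing y3 down its 1-map path: center (-1/2, 1/4), radius 1/9


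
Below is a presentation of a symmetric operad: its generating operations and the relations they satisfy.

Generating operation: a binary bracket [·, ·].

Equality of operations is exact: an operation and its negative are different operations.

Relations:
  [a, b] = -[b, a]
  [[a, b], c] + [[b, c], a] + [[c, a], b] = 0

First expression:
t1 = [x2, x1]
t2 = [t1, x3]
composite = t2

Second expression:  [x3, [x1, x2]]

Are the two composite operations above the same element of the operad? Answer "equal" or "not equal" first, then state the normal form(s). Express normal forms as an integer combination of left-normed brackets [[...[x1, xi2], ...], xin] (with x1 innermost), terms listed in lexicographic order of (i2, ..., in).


equal: each reduces to -[[x1, x2], x3]

The first composite normalizes to -[[x1, x2], x3]
The second composite normalizes to -[[x1, x2], x3]
One common form — equal.


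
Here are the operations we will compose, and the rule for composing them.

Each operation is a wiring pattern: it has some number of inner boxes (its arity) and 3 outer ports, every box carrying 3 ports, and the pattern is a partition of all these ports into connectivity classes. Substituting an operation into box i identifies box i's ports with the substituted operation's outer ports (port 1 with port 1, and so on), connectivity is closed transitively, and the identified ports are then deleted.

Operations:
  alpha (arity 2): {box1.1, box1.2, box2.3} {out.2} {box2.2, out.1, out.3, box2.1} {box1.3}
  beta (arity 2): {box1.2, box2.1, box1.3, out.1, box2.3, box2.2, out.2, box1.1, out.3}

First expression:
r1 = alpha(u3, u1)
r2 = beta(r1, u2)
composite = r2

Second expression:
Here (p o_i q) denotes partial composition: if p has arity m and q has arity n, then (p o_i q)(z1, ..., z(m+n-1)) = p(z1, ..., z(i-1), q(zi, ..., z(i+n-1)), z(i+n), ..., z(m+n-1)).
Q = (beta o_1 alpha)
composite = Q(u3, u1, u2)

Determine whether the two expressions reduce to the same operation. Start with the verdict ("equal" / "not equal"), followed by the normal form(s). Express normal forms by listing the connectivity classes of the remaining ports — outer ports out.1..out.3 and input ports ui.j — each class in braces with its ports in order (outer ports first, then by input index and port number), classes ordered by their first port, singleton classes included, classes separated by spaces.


equal; both compose to {out.1, out.2, out.3, u1.1, u1.2, u2.1, u2.2, u2.3} {u1.3, u3.1, u3.2} {u3.3}

The first expression, normalized: {out.1, out.2, out.3, u1.1, u1.2, u2.1, u2.2, u2.3} {u1.3, u3.1, u3.2} {u3.3}
The second expression, normalized: {out.1, out.2, out.3, u1.1, u1.2, u2.1, u2.2, u2.3} {u1.3, u3.1, u3.2} {u3.3}
One common form — equal.


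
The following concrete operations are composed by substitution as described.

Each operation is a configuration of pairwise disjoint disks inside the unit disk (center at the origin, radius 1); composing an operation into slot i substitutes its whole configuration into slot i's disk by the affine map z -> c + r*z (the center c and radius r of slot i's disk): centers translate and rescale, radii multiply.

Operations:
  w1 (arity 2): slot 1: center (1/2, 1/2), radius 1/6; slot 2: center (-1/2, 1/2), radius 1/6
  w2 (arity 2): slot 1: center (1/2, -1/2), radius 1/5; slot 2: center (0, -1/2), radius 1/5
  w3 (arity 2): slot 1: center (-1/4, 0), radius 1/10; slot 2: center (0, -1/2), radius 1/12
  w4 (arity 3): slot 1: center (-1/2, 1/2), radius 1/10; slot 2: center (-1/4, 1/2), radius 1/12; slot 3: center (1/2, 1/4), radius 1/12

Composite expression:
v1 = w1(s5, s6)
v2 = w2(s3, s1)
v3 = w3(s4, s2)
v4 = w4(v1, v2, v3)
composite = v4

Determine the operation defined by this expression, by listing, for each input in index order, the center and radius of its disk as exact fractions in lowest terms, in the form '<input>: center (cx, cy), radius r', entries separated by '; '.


Below w4, radii multiply path by path; the s-disk centers shift.
tracing s5 down its 2-map path: center (-9/20, 11/20), radius 1/60
tracing s6 down its 2-map path: center (-11/20, 11/20), radius 1/60
tracing s3 down its 2-map path: center (-5/24, 11/24), radius 1/60
tracing s1 down its 2-map path: center (-1/4, 11/24), radius 1/60
tracing s4 down its 2-map path: center (23/48, 1/4), radius 1/120
tracing s2 down its 2-map path: center (1/2, 5/24), radius 1/144

s1: center (-1/4, 11/24), radius 1/60; s2: center (1/2, 5/24), radius 1/144; s3: center (-5/24, 11/24), radius 1/60; s4: center (23/48, 1/4), radius 1/120; s5: center (-9/20, 11/20), radius 1/60; s6: center (-11/20, 11/20), radius 1/60


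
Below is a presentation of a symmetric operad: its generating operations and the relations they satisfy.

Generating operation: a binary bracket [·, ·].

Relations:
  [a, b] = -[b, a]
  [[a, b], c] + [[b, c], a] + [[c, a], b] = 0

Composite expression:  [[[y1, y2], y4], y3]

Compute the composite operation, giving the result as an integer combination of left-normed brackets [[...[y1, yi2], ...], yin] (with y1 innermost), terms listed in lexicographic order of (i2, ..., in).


[[[y1, y2], y4], y3]


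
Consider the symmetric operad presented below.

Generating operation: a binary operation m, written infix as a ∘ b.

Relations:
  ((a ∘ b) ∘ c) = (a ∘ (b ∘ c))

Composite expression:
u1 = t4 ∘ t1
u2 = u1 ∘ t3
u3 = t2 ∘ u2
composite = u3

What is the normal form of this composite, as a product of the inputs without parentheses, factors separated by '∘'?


The m-tree's shape is irrelevant; the t-reading-order decides.
(t4 ∘ t1) spells out as t4 ∘ t1
((t4 ∘ t1) ∘ t3) spells out as t4 ∘ t1 ∘ t3
(t2 ∘ ((t4 ∘ t1) ∘ t3)) spells out as t2 ∘ t4 ∘ t1 ∘ t3

t2 ∘ t4 ∘ t1 ∘ t3


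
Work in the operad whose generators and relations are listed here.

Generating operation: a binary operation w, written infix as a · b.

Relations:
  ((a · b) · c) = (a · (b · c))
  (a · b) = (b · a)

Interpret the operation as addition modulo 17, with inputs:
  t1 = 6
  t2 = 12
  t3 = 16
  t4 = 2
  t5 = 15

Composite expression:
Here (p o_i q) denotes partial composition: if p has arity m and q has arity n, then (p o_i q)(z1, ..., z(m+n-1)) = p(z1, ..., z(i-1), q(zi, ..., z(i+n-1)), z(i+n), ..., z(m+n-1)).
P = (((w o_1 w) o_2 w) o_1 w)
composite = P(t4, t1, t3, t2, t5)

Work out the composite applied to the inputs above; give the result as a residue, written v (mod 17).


0 (mod 17)

(t4 · t1) = 8
(t3 · t2) = 11
((t4 · t1) · (t3 · t2)) = 2
(((t4 · t1) · (t3 · t2)) · t5) = 0


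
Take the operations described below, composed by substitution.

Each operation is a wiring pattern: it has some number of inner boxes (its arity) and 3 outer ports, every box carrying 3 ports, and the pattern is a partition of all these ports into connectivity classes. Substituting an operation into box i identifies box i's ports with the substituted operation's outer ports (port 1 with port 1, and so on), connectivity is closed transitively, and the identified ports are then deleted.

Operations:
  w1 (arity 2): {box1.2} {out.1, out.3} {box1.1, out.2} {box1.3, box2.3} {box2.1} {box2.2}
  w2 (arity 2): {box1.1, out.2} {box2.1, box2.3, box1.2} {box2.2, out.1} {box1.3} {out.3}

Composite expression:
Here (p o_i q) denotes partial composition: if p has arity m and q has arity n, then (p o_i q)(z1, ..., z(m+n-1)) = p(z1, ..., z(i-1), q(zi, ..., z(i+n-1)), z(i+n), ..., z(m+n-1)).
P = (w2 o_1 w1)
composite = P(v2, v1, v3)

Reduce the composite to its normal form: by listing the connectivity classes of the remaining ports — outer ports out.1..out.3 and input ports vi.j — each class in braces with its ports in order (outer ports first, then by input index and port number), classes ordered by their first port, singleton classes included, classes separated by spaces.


{out.1, v3.2} {out.2} {out.3} {v1.1} {v1.2} {v1.3, v2.3} {v2.1, v3.1, v3.3} {v2.2}

Connectivity passes through glued w2-boundaries; trace each wire chain.
after w1, the pattern on (v2, v1) reads {out.1, out.3} {out.2, v2.1} {v1.1} {v1.2} {v1.3, v2.3} {v2.2} (out.j = its outer ports)
after w2, the pattern on (v2, v1, v3) reads {out.1, v3.2} {out.2} {out.3} {v1.1} {v1.2} {v1.3, v2.3} {v2.1, v3.1, v3.3} {v2.2} (out.j = its outer ports)
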